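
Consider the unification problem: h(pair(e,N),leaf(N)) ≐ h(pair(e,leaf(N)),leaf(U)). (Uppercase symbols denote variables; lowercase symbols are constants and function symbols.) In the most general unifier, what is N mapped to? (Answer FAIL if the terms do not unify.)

Decompose h/2: pair(e,N) ≐ pair(e,leaf(N)),  leaf(N) ≐ leaf(U).
Decompose pair/2: e ≐ e,  N ≐ leaf(N).
Delete trivial equation e ≐ e.
Occurs check fails: N occurs in leaf(N); the equation N ≐ leaf(N) has no finite solution.

FAIL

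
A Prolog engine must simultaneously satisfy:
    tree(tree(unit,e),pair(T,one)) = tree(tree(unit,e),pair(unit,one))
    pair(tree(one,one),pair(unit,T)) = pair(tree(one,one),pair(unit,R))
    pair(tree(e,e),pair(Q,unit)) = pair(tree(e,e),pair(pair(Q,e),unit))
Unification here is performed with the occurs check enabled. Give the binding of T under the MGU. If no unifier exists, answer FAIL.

Decompose tree/2: tree(unit,e) = tree(unit,e),  pair(T,one) = pair(unit,one).
Delete trivial equation tree(unit,e) = tree(unit,e).
Decompose pair/2: T = unit,  one = one.
Bind T := unit; substituting into the one remaining equation that mentions T gives: pair(tree(one,one),pair(unit,unit)) = pair(tree(one,one),pair(unit,R)).
Delete trivial equation one = one.
Decompose pair/2: tree(one,one) = tree(one,one),  pair(unit,unit) = pair(unit,R).
Delete trivial equation tree(one,one) = tree(one,one).
Decompose pair/2: unit = unit,  unit = R.
Delete trivial equation unit = unit.
Bind R := unit; no other remaining equation mentions R.
Decompose pair/2: tree(e,e) = tree(e,e),  pair(Q,unit) = pair(pair(Q,e),unit).
Delete trivial equation tree(e,e) = tree(e,e).
Decompose pair/2: Q = pair(Q,e),  unit = unit.
Occurs check fails: Q occurs in pair(Q,e); the equation Q = pair(Q,e) has no finite solution.

FAIL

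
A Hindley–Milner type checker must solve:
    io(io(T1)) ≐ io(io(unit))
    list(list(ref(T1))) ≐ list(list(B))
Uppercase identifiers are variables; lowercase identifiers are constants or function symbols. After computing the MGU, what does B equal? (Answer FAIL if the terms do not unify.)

ref(unit)

Decompose io/1: io(T1) ≐ io(unit).
Decompose io/1: T1 ≐ unit.
Bind T1 := unit; substituting into the remaining equation gives: list(list(ref(unit))) ≐ list(list(B)).
Decompose list/1: list(ref(unit)) ≐ list(B).
Decompose list/1: ref(unit) ≐ B.
Bind B := ref(unit).
MGU = { T1 -> unit, B -> ref(unit) }, so B -> ref(unit).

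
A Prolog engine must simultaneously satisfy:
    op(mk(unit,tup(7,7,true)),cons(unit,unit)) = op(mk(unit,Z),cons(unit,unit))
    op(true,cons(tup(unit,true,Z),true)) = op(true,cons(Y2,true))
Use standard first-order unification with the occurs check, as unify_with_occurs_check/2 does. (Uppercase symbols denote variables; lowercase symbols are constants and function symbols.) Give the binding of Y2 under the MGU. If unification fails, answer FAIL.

Decompose op/2: mk(unit,tup(7,7,true)) = mk(unit,Z),  cons(unit,unit) = cons(unit,unit).
Decompose mk/2: unit = unit,  tup(7,7,true) = Z.
Delete trivial equation unit = unit.
Bind Z := tup(7,7,true); substituting into the one remaining equation that mentions Z gives: op(true,cons(tup(unit,true,tup(7,7,true)),true)) = op(true,cons(Y2,true)).
Delete trivial equation cons(unit,unit) = cons(unit,unit).
Decompose op/2: true = true,  cons(tup(unit,true,tup(7,7,true)),true) = cons(Y2,true).
Delete trivial equation true = true.
Decompose cons/2: tup(unit,true,tup(7,7,true)) = Y2,  true = true.
Bind Y2 := tup(unit,true,tup(7,7,true)); no other remaining equation mentions Y2.
Delete trivial equation true = true.
MGU = { Z = tup(7,7,true), Y2 = tup(unit,true,tup(7,7,true)) }, so Y2 = tup(unit,true,tup(7,7,true)).

tup(unit,true,tup(7,7,true))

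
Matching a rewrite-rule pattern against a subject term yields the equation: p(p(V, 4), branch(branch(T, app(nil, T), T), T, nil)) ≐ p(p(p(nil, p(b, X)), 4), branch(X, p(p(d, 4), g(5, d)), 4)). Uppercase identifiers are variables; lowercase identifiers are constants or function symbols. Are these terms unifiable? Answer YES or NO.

NO

Decompose p/2: p(V, 4) ≐ p(p(nil, p(b, X)), 4),  branch(branch(T, app(nil, T), T), T, nil) ≐ branch(X, p(p(d, 4), g(5, d)), 4).
Decompose p/2: V ≐ p(nil, p(b, X)),  4 ≐ 4.
Bind V := p(nil, p(b, X)); no other remaining equation mentions V.
Delete trivial equation 4 ≐ 4.
Decompose branch/3: branch(T, app(nil, T), T) ≐ X,  T ≐ p(p(d, 4), g(5, d)),  nil ≐ 4.
Bind X := branch(T, app(nil, T), T); no other remaining equation mentions X. Substituting into the earlier binding gives V := p(nil, p(b, branch(T, app(nil, T), T))).
Bind T := p(p(d, 4), g(5, d)); no other remaining equation mentions T. Substituting into the earlier bindings gives V := p(nil, p(b, branch(p(p(d, 4), g(5, d)), app(nil, p(p(d, 4), g(5, d))), p(p(d, 4), g(5, d))))), X := branch(p(p(d, 4), g(5, d)), app(nil, p(p(d, 4), g(5, d))), p(p(d, 4), g(5, d))).
Clash: constants nil and 4 differ; no unifier exists.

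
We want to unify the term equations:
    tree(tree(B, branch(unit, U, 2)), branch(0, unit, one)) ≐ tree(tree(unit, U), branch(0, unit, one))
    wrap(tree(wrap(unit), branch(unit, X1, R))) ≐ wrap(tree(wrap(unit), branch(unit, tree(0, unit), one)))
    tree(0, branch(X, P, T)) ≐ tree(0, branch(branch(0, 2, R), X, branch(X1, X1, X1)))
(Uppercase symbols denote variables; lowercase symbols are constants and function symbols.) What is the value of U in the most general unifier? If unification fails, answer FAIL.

FAIL

Decompose tree/2: tree(B, branch(unit, U, 2)) ≐ tree(unit, U),  branch(0, unit, one) ≐ branch(0, unit, one).
Decompose tree/2: B ≐ unit,  branch(unit, U, 2) ≐ U.
Bind B := unit; no other remaining equation mentions B.
Occurs check fails: U occurs in branch(unit, U, 2); the equation U ≐ branch(unit, U, 2) has no finite solution.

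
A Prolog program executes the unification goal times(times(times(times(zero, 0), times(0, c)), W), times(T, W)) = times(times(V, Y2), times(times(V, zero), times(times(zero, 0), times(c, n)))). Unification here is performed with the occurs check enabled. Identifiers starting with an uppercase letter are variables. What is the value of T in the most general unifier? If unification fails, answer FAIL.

Decompose times/2: times(times(times(zero, 0), times(0, c)), W) = times(V, Y2),  times(T, W) = times(times(V, zero), times(times(zero, 0), times(c, n))).
Decompose times/2: times(times(zero, 0), times(0, c)) = V,  W = Y2.
Bind V := times(times(zero, 0), times(0, c)); substituting into the one remaining equation that mentions V gives: times(T, W) = times(times(times(times(zero, 0), times(0, c)), zero), times(times(zero, 0), times(c, n))).
Bind W := Y2; substituting into the remaining equation gives: times(T, Y2) = times(times(times(times(zero, 0), times(0, c)), zero), times(times(zero, 0), times(c, n))).
Decompose times/2: T = times(times(times(zero, 0), times(0, c)), zero),  Y2 = times(times(zero, 0), times(c, n)).
Bind T := times(times(times(zero, 0), times(0, c)), zero); no other remaining equation mentions T.
Bind Y2 := times(times(zero, 0), times(c, n)). Substituting into the earlier binding gives W := times(times(zero, 0), times(c, n)).
MGU = { V = times(times(zero, 0), times(0, c)), W = times(times(zero, 0), times(c, n)), T = times(times(times(zero, 0), times(0, c)), zero), Y2 = times(times(zero, 0), times(c, n)) }, so T = times(times(times(zero, 0), times(0, c)), zero).

times(times(times(zero, 0), times(0, c)), zero)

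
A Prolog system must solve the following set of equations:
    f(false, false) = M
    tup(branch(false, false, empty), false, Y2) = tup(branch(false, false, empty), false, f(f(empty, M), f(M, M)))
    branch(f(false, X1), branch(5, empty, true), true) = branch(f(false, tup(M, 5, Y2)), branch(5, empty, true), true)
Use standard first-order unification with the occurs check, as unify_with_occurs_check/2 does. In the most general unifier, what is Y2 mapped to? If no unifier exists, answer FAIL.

Bind M := f(false, false); substituting into the remaining equations gives: tup(branch(false, false, empty), false, Y2) = tup(branch(false, false, empty), false, f(f(empty, f(false, false)), f(f(false, false), f(false, false)))),  branch(f(false, X1), branch(5, empty, true), true) = branch(f(false, tup(f(false, false), 5, Y2)), branch(5, empty, true), true).
Decompose tup/3: branch(false, false, empty) = branch(false, false, empty),  false = false,  Y2 = f(f(empty, f(false, false)), f(f(false, false), f(false, false))).
Delete trivial equation branch(false, false, empty) = branch(false, false, empty).
Delete trivial equation false = false.
Bind Y2 := f(f(empty, f(false, false)), f(f(false, false), f(false, false))); substituting into the remaining equation gives: branch(f(false, X1), branch(5, empty, true), true) = branch(f(false, tup(f(false, false), 5, f(f(empty, f(false, false)), f(f(false, false), f(false, false))))), branch(5, empty, true), true).
Decompose branch/3: f(false, X1) = f(false, tup(f(false, false), 5, f(f(empty, f(false, false)), f(f(false, false), f(false, false))))),  branch(5, empty, true) = branch(5, empty, true),  true = true.
Decompose f/2: false = false,  X1 = tup(f(false, false), 5, f(f(empty, f(false, false)), f(f(false, false), f(false, false)))).
Delete trivial equation false = false.
Bind X1 := tup(f(false, false), 5, f(f(empty, f(false, false)), f(f(false, false), f(false, false)))); no other remaining equation mentions X1.
Delete trivial equation branch(5, empty, true) = branch(5, empty, true).
Delete trivial equation true = true.
MGU = { M ↦ f(false, false), Y2 ↦ f(f(empty, f(false, false)), f(f(false, false), f(false, false))), X1 ↦ tup(f(false, false), 5, f(f(empty, f(false, false)), f(f(false, false), f(false, false)))) }, so Y2 ↦ f(f(empty, f(false, false)), f(f(false, false), f(false, false))).

f(f(empty, f(false, false)), f(f(false, false), f(false, false)))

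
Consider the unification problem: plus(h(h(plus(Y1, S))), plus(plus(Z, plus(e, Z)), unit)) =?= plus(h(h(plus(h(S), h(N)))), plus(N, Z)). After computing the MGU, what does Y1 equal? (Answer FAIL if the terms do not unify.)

Decompose plus/2: h(h(plus(Y1, S))) =?= h(h(plus(h(S), h(N)))),  plus(plus(Z, plus(e, Z)), unit) =?= plus(N, Z).
Decompose h/1: h(plus(Y1, S)) =?= h(plus(h(S), h(N))).
Decompose h/1: plus(Y1, S) =?= plus(h(S), h(N)).
Decompose plus/2: Y1 =?= h(S),  S =?= h(N).
Bind Y1 := h(S); no other remaining equation mentions Y1.
Bind S := h(N); no other remaining equation mentions S. Substituting into the earlier binding gives Y1 := h(h(N)).
Decompose plus/2: plus(Z, plus(e, Z)) =?= N,  unit =?= Z.
Bind N := plus(Z, plus(e, Z)); no other remaining equation mentions N. Substituting into the earlier bindings gives Y1 := h(h(plus(Z, plus(e, Z)))), S := h(plus(Z, plus(e, Z))).
Bind Z := unit. Substituting into the earlier bindings gives Y1 := h(h(plus(unit, plus(e, unit)))), S := h(plus(unit, plus(e, unit))), N := plus(unit, plus(e, unit)).
MGU = { Y1 ↦ h(h(plus(unit, plus(e, unit)))), S ↦ h(plus(unit, plus(e, unit))), N ↦ plus(unit, plus(e, unit)), Z ↦ unit }, so Y1 ↦ h(h(plus(unit, plus(e, unit)))).

h(h(plus(unit, plus(e, unit))))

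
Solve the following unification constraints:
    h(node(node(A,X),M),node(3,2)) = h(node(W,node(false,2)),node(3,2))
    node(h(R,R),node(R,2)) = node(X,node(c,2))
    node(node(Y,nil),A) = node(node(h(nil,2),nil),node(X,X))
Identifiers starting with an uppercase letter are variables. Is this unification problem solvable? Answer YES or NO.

YES

Decompose h/2: node(node(A,X),M) = node(W,node(false,2)),  node(3,2) = node(3,2).
Decompose node/2: node(A,X) = W,  M = node(false,2).
Bind W := node(A,X); no other remaining equation mentions W.
Bind M := node(false,2); no other remaining equation mentions M.
Delete trivial equation node(3,2) = node(3,2).
Decompose node/2: h(R,R) = X,  node(R,2) = node(c,2).
Bind X := h(R,R); substituting into the one remaining equation that mentions X gives: node(node(Y,nil),A) = node(node(h(nil,2),nil),node(h(R,R),h(R,R))). Substituting into the earlier binding gives W := node(A,h(R,R)).
Decompose node/2: R = c,  2 = 2.
Bind R := c; substituting into the one remaining equation that mentions R gives: node(node(Y,nil),A) = node(node(h(nil,2),nil),node(h(c,c),h(c,c))). Substituting into the earlier bindings gives W := node(A,h(c,c)), X := h(c,c).
Delete trivial equation 2 = 2.
Decompose node/2: node(Y,nil) = node(h(nil,2),nil),  A = node(h(c,c),h(c,c)).
Decompose node/2: Y = h(nil,2),  nil = nil.
Bind Y := h(nil,2); no other remaining equation mentions Y.
Delete trivial equation nil = nil.
Bind A := node(h(c,c),h(c,c)). Substituting into the earlier binding gives W := node(node(h(c,c),h(c,c)),h(c,c)).
No equations remain and no clash or occurs-check failure arose, so a unifier exists.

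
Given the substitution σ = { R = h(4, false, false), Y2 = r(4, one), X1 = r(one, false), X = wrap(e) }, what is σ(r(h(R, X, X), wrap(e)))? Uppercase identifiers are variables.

Replace each occurrence of R with h(4, false, false).
Replace each occurrence of X with wrap(e).
Result: r(h(h(4, false, false), wrap(e), wrap(e)), wrap(e)).

r(h(h(4, false, false), wrap(e), wrap(e)), wrap(e))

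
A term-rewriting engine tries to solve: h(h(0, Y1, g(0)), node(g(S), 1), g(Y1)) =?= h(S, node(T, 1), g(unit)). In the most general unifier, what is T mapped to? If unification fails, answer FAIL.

g(h(0, unit, g(0)))

Decompose h/3: h(0, Y1, g(0)) =?= S,  node(g(S), 1) =?= node(T, 1),  g(Y1) =?= g(unit).
Bind S := h(0, Y1, g(0)); substituting into the one remaining equation that mentions S gives: node(g(h(0, Y1, g(0))), 1) =?= node(T, 1).
Decompose node/2: g(h(0, Y1, g(0))) =?= T,  1 =?= 1.
Bind T := g(h(0, Y1, g(0))); no other remaining equation mentions T.
Delete trivial equation 1 =?= 1.
Decompose g/1: Y1 =?= unit.
Bind Y1 := unit. Substituting into the earlier bindings gives S := h(0, unit, g(0)), T := g(h(0, unit, g(0))).
MGU = { S := h(0, unit, g(0)), T := g(h(0, unit, g(0))), Y1 := unit }, so T := g(h(0, unit, g(0))).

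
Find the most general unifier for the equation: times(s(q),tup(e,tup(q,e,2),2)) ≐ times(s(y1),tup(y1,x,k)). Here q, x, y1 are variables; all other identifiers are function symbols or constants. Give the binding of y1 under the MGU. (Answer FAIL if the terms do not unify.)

Decompose times/2: s(q) ≐ s(y1),  tup(e,tup(q,e,2),2) ≐ tup(y1,x,k).
Decompose s/1: q ≐ y1.
Bind q := y1; substituting into the remaining equation gives: tup(e,tup(y1,e,2),2) ≐ tup(y1,x,k).
Decompose tup/3: e ≐ y1,  tup(y1,e,2) ≐ x,  2 ≐ k.
Bind y1 := e; substituting into the one remaining equation that mentions y1 gives: tup(e,e,2) ≐ x. Substituting into the earlier binding gives q := e.
Bind x := tup(e,e,2); no other remaining equation mentions x.
Clash: constants 2 and k differ; no unifier exists.

FAIL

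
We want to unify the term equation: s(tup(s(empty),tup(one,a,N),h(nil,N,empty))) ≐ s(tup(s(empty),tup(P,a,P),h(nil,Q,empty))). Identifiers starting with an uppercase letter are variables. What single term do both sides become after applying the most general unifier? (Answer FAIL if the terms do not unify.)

s(tup(s(empty),tup(one,a,one),h(nil,one,empty)))

Decompose s/1: tup(s(empty),tup(one,a,N),h(nil,N,empty)) ≐ tup(s(empty),tup(P,a,P),h(nil,Q,empty)).
Decompose tup/3: s(empty) ≐ s(empty),  tup(one,a,N) ≐ tup(P,a,P),  h(nil,N,empty) ≐ h(nil,Q,empty).
Delete trivial equation s(empty) ≐ s(empty).
Decompose tup/3: one ≐ P,  a ≐ a,  N ≐ P.
Bind P := one; substituting into the one remaining equation that mentions P gives: N ≐ one.
Delete trivial equation a ≐ a.
Bind N := one; substituting into the remaining equation gives: h(nil,one,empty) ≐ h(nil,Q,empty).
Decompose h/3: nil ≐ nil,  one ≐ Q,  empty ≐ empty.
Delete trivial equation nil ≐ nil.
Bind Q := one; no other remaining equation mentions Q.
Delete trivial equation empty ≐ empty.
Applying the MGU to either side gives s(tup(s(empty),tup(one,a,one),h(nil,one,empty))).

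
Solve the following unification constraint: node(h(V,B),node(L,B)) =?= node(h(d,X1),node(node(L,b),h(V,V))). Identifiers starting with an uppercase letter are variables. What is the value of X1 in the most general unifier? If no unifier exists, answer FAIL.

FAIL

Decompose node/2: h(V,B) =?= h(d,X1),  node(L,B) =?= node(node(L,b),h(V,V)).
Decompose h/2: V =?= d,  B =?= X1.
Bind V := d; substituting into the one remaining equation that mentions V gives: node(L,B) =?= node(node(L,b),h(d,d)).
Bind B := X1; substituting into the remaining equation gives: node(L,X1) =?= node(node(L,b),h(d,d)).
Decompose node/2: L =?= node(L,b),  X1 =?= h(d,d).
Occurs check fails: L occurs in node(L,b); the equation L =?= node(L,b) has no finite solution.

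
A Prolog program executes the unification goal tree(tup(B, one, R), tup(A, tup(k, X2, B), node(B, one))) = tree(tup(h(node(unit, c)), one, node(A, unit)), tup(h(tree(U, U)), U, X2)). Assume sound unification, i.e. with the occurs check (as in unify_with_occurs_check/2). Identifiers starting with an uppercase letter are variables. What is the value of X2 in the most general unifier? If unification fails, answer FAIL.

node(h(node(unit, c)), one)

Decompose tree/2: tup(B, one, R) = tup(h(node(unit, c)), one, node(A, unit)),  tup(A, tup(k, X2, B), node(B, one)) = tup(h(tree(U, U)), U, X2).
Decompose tup/3: B = h(node(unit, c)),  one = one,  R = node(A, unit).
Bind B := h(node(unit, c)); substituting into the one remaining equation that mentions B gives: tup(A, tup(k, X2, h(node(unit, c))), node(h(node(unit, c)), one)) = tup(h(tree(U, U)), U, X2).
Delete trivial equation one = one.
Bind R := node(A, unit); no other remaining equation mentions R.
Decompose tup/3: A = h(tree(U, U)),  tup(k, X2, h(node(unit, c))) = U,  node(h(node(unit, c)), one) = X2.
Bind A := h(tree(U, U)); no other remaining equation mentions A. Substituting into the earlier binding gives R := node(h(tree(U, U)), unit).
Bind U := tup(k, X2, h(node(unit, c))); no other remaining equation mentions U. Substituting into the earlier bindings gives R := node(h(tree(tup(k, X2, h(node(unit, c))), tup(k, X2, h(node(unit, c))))), unit), A := h(tree(tup(k, X2, h(node(unit, c))), tup(k, X2, h(node(unit, c))))).
Bind X2 := node(h(node(unit, c)), one). Substituting into the earlier bindings gives R := node(h(tree(tup(k, node(h(node(unit, c)), one), h(node(unit, c))), tup(k, node(h(node(unit, c)), one), h(node(unit, c))))), unit), A := h(tree(tup(k, node(h(node(unit, c)), one), h(node(unit, c))), tup(k, node(h(node(unit, c)), one), h(node(unit, c))))), U := tup(k, node(h(node(unit, c)), one), h(node(unit, c))).
MGU = { B -> h(node(unit, c)), R -> node(h(tree(tup(k, node(h(node(unit, c)), one), h(node(unit, c))), tup(k, node(h(node(unit, c)), one), h(node(unit, c))))), unit), A -> h(tree(tup(k, node(h(node(unit, c)), one), h(node(unit, c))), tup(k, node(h(node(unit, c)), one), h(node(unit, c))))), U -> tup(k, node(h(node(unit, c)), one), h(node(unit, c))), X2 -> node(h(node(unit, c)), one) }, so X2 -> node(h(node(unit, c)), one).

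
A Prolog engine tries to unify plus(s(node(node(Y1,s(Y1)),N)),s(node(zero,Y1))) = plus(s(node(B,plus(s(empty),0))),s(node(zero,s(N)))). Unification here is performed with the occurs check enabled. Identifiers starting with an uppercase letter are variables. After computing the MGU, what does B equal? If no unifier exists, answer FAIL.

node(s(plus(s(empty),0)),s(s(plus(s(empty),0))))

Decompose plus/2: s(node(node(Y1,s(Y1)),N)) = s(node(B,plus(s(empty),0))),  s(node(zero,Y1)) = s(node(zero,s(N))).
Decompose s/1: node(node(Y1,s(Y1)),N) = node(B,plus(s(empty),0)).
Decompose node/2: node(Y1,s(Y1)) = B,  N = plus(s(empty),0).
Bind B := node(Y1,s(Y1)); no other remaining equation mentions B.
Bind N := plus(s(empty),0); substituting into the remaining equation gives: s(node(zero,Y1)) = s(node(zero,s(plus(s(empty),0)))).
Decompose s/1: node(zero,Y1) = node(zero,s(plus(s(empty),0))).
Decompose node/2: zero = zero,  Y1 = s(plus(s(empty),0)).
Delete trivial equation zero = zero.
Bind Y1 := s(plus(s(empty),0)). Substituting into the earlier binding gives B := node(s(plus(s(empty),0)),s(s(plus(s(empty),0)))).
MGU = { B -> node(s(plus(s(empty),0)),s(s(plus(s(empty),0)))), N -> plus(s(empty),0), Y1 -> s(plus(s(empty),0)) }, so B -> node(s(plus(s(empty),0)),s(s(plus(s(empty),0)))).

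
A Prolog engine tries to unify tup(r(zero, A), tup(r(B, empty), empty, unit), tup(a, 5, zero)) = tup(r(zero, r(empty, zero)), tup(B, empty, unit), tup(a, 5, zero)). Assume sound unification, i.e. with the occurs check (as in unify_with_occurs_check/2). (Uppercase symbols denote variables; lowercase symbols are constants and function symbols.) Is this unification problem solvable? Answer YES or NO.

NO

Decompose tup/3: r(zero, A) = r(zero, r(empty, zero)),  tup(r(B, empty), empty, unit) = tup(B, empty, unit),  tup(a, 5, zero) = tup(a, 5, zero).
Decompose r/2: zero = zero,  A = r(empty, zero).
Delete trivial equation zero = zero.
Bind A := r(empty, zero); no other remaining equation mentions A.
Decompose tup/3: r(B, empty) = B,  empty = empty,  unit = unit.
Occurs check fails: B occurs in r(B, empty); the equation B = r(B, empty) has no finite solution.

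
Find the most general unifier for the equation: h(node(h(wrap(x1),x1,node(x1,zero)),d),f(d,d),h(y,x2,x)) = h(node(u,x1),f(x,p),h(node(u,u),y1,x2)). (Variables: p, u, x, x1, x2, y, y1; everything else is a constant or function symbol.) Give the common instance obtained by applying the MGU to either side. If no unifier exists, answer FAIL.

h(node(h(wrap(d),d,node(d,zero)),d),f(d,d),h(node(h(wrap(d),d,node(d,zero)),h(wrap(d),d,node(d,zero))),d,d))

Decompose h/3: node(h(wrap(x1),x1,node(x1,zero)),d) = node(u,x1),  f(d,d) = f(x,p),  h(y,x2,x) = h(node(u,u),y1,x2).
Decompose node/2: h(wrap(x1),x1,node(x1,zero)) = u,  d = x1.
Bind u := h(wrap(x1),x1,node(x1,zero)); substituting into the one remaining equation that mentions u gives: h(y,x2,x) = h(node(h(wrap(x1),x1,node(x1,zero)),h(wrap(x1),x1,node(x1,zero))),y1,x2).
Bind x1 := d; substituting into the one remaining equation that mentions x1 gives: h(y,x2,x) = h(node(h(wrap(d),d,node(d,zero)),h(wrap(d),d,node(d,zero))),y1,x2). Substituting into the earlier binding gives u := h(wrap(d),d,node(d,zero)).
Decompose f/2: d = x,  d = p.
Bind x := d; substituting into the one remaining equation that mentions x gives: h(y,x2,d) = h(node(h(wrap(d),d,node(d,zero)),h(wrap(d),d,node(d,zero))),y1,x2).
Bind p := d; no other remaining equation mentions p.
Decompose h/3: y = node(h(wrap(d),d,node(d,zero)),h(wrap(d),d,node(d,zero))),  x2 = y1,  d = x2.
Bind y := node(h(wrap(d),d,node(d,zero)),h(wrap(d),d,node(d,zero))); no other remaining equation mentions y.
Bind x2 := y1; substituting into the remaining equation gives: d = y1.
Bind y1 := d. Substituting into the earlier binding gives x2 := d.
Applying the MGU to either side gives h(node(h(wrap(d),d,node(d,zero)),d),f(d,d),h(node(h(wrap(d),d,node(d,zero)),h(wrap(d),d,node(d,zero))),d,d)).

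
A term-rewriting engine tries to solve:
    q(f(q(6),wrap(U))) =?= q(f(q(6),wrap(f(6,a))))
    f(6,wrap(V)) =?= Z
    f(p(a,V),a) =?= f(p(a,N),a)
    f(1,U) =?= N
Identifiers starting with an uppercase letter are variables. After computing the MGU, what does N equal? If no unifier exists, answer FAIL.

f(1,f(6,a))

Decompose q/1: f(q(6),wrap(U)) =?= f(q(6),wrap(f(6,a))).
Decompose f/2: q(6) =?= q(6),  wrap(U) =?= wrap(f(6,a)).
Delete trivial equation q(6) =?= q(6).
Decompose wrap/1: U =?= f(6,a).
Bind U := f(6,a); substituting into the one remaining equation that mentions U gives: f(1,f(6,a)) =?= N.
Bind Z := f(6,wrap(V)); no other remaining equation mentions Z.
Decompose f/2: p(a,V) =?= p(a,N),  a =?= a.
Decompose p/2: a =?= a,  V =?= N.
Delete trivial equation a =?= a.
Bind V := N; no other remaining equation mentions V. Substituting into the earlier binding gives Z := f(6,wrap(N)).
Delete trivial equation a =?= a.
Bind N := f(1,f(6,a)). Substituting into the earlier bindings gives Z := f(6,wrap(f(1,f(6,a)))), V := f(1,f(6,a)).
MGU = { U := f(6,a), Z := f(6,wrap(f(1,f(6,a)))), V := f(1,f(6,a)), N := f(1,f(6,a)) }, so N := f(1,f(6,a)).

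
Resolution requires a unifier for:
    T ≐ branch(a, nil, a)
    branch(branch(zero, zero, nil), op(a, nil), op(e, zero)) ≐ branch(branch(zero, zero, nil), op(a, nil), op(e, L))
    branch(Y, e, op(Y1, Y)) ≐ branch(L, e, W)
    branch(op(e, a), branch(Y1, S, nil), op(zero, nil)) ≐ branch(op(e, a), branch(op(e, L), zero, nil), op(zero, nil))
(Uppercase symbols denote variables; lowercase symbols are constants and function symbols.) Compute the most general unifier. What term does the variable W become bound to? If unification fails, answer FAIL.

Bind T := branch(a, nil, a); no other remaining equation mentions T.
Decompose branch/3: branch(zero, zero, nil) ≐ branch(zero, zero, nil),  op(a, nil) ≐ op(a, nil),  op(e, zero) ≐ op(e, L).
Delete trivial equation branch(zero, zero, nil) ≐ branch(zero, zero, nil).
Delete trivial equation op(a, nil) ≐ op(a, nil).
Decompose op/2: e ≐ e,  zero ≐ L.
Delete trivial equation e ≐ e.
Bind L := zero; substituting into the remaining equations gives: branch(Y, e, op(Y1, Y)) ≐ branch(zero, e, W),  branch(op(e, a), branch(Y1, S, nil), op(zero, nil)) ≐ branch(op(e, a), branch(op(e, zero), zero, nil), op(zero, nil)).
Decompose branch/3: Y ≐ zero,  e ≐ e,  op(Y1, Y) ≐ W.
Bind Y := zero; substituting into the one remaining equation that mentions Y gives: op(Y1, zero) ≐ W.
Delete trivial equation e ≐ e.
Bind W := op(Y1, zero); no other remaining equation mentions W.
Decompose branch/3: op(e, a) ≐ op(e, a),  branch(Y1, S, nil) ≐ branch(op(e, zero), zero, nil),  op(zero, nil) ≐ op(zero, nil).
Delete trivial equation op(e, a) ≐ op(e, a).
Decompose branch/3: Y1 ≐ op(e, zero),  S ≐ zero,  nil ≐ nil.
Bind Y1 := op(e, zero); no other remaining equation mentions Y1. Substituting into the earlier binding gives W := op(op(e, zero), zero).
Bind S := zero; no other remaining equation mentions S.
Delete trivial equation nil ≐ nil.
Delete trivial equation op(zero, nil) ≐ op(zero, nil).
MGU = { T ↦ branch(a, nil, a), L ↦ zero, Y ↦ zero, W ↦ op(op(e, zero), zero), Y1 ↦ op(e, zero), S ↦ zero }, so W ↦ op(op(e, zero), zero).

op(op(e, zero), zero)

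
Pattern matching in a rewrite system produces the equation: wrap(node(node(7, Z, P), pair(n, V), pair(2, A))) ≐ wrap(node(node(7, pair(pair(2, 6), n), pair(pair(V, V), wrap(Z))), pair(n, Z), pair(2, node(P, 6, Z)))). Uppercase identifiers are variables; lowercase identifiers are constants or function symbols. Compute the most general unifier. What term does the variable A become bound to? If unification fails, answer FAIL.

node(pair(pair(pair(pair(2, 6), n), pair(pair(2, 6), n)), wrap(pair(pair(2, 6), n))), 6, pair(pair(2, 6), n))

Decompose wrap/1: node(node(7, Z, P), pair(n, V), pair(2, A)) ≐ node(node(7, pair(pair(2, 6), n), pair(pair(V, V), wrap(Z))), pair(n, Z), pair(2, node(P, 6, Z))).
Decompose node/3: node(7, Z, P) ≐ node(7, pair(pair(2, 6), n), pair(pair(V, V), wrap(Z))),  pair(n, V) ≐ pair(n, Z),  pair(2, A) ≐ pair(2, node(P, 6, Z)).
Decompose node/3: 7 ≐ 7,  Z ≐ pair(pair(2, 6), n),  P ≐ pair(pair(V, V), wrap(Z)).
Delete trivial equation 7 ≐ 7.
Bind Z := pair(pair(2, 6), n); substituting into the remaining equations gives: P ≐ pair(pair(V, V), wrap(pair(pair(2, 6), n))),  pair(n, V) ≐ pair(n, pair(pair(2, 6), n)),  pair(2, A) ≐ pair(2, node(P, 6, pair(pair(2, 6), n))).
Bind P := pair(pair(V, V), wrap(pair(pair(2, 6), n))); substituting into the one remaining equation that mentions P gives: pair(2, A) ≐ pair(2, node(pair(pair(V, V), wrap(pair(pair(2, 6), n))), 6, pair(pair(2, 6), n))).
Decompose pair/2: n ≐ n,  V ≐ pair(pair(2, 6), n).
Delete trivial equation n ≐ n.
Bind V := pair(pair(2, 6), n); substituting into the remaining equation gives: pair(2, A) ≐ pair(2, node(pair(pair(pair(pair(2, 6), n), pair(pair(2, 6), n)), wrap(pair(pair(2, 6), n))), 6, pair(pair(2, 6), n))). Substituting into the earlier binding gives P := pair(pair(pair(pair(2, 6), n), pair(pair(2, 6), n)), wrap(pair(pair(2, 6), n))).
Decompose pair/2: 2 ≐ 2,  A ≐ node(pair(pair(pair(pair(2, 6), n), pair(pair(2, 6), n)), wrap(pair(pair(2, 6), n))), 6, pair(pair(2, 6), n)).
Delete trivial equation 2 ≐ 2.
Bind A := node(pair(pair(pair(pair(2, 6), n), pair(pair(2, 6), n)), wrap(pair(pair(2, 6), n))), 6, pair(pair(2, 6), n)).
MGU = { Z ↦ pair(pair(2, 6), n), P ↦ pair(pair(pair(pair(2, 6), n), pair(pair(2, 6), n)), wrap(pair(pair(2, 6), n))), V ↦ pair(pair(2, 6), n), A ↦ node(pair(pair(pair(pair(2, 6), n), pair(pair(2, 6), n)), wrap(pair(pair(2, 6), n))), 6, pair(pair(2, 6), n)) }, so A ↦ node(pair(pair(pair(pair(2, 6), n), pair(pair(2, 6), n)), wrap(pair(pair(2, 6), n))), 6, pair(pair(2, 6), n)).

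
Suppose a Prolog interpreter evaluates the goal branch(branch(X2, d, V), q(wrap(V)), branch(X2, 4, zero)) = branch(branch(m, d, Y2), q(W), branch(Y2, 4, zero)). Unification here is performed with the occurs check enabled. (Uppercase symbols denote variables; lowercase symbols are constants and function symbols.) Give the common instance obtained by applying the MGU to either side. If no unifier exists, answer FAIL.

Decompose branch/3: branch(X2, d, V) = branch(m, d, Y2),  q(wrap(V)) = q(W),  branch(X2, 4, zero) = branch(Y2, 4, zero).
Decompose branch/3: X2 = m,  d = d,  V = Y2.
Bind X2 := m; substituting into the one remaining equation that mentions X2 gives: branch(m, 4, zero) = branch(Y2, 4, zero).
Delete trivial equation d = d.
Bind V := Y2; substituting into the one remaining equation that mentions V gives: q(wrap(Y2)) = q(W).
Decompose q/1: wrap(Y2) = W.
Bind W := wrap(Y2); no other remaining equation mentions W.
Decompose branch/3: m = Y2,  4 = 4,  zero = zero.
Bind Y2 := m; no other remaining equation mentions Y2. Substituting into the earlier bindings gives V := m, W := wrap(m).
Delete trivial equation 4 = 4.
Delete trivial equation zero = zero.
Applying the MGU to either side gives branch(branch(m, d, m), q(wrap(m)), branch(m, 4, zero)).

branch(branch(m, d, m), q(wrap(m)), branch(m, 4, zero))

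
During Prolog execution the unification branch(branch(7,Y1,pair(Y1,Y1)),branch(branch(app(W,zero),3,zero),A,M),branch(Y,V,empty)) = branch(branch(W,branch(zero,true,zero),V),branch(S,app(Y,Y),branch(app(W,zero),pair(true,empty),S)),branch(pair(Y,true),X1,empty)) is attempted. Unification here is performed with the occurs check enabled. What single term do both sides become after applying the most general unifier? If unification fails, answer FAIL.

FAIL

Decompose branch/3: branch(7,Y1,pair(Y1,Y1)) = branch(W,branch(zero,true,zero),V),  branch(branch(app(W,zero),3,zero),A,M) = branch(S,app(Y,Y),branch(app(W,zero),pair(true,empty),S)),  branch(Y,V,empty) = branch(pair(Y,true),X1,empty).
Decompose branch/3: 7 = W,  Y1 = branch(zero,true,zero),  pair(Y1,Y1) = V.
Bind W := 7; substituting into the one remaining equation that mentions W gives: branch(branch(app(7,zero),3,zero),A,M) = branch(S,app(Y,Y),branch(app(7,zero),pair(true,empty),S)).
Bind Y1 := branch(zero,true,zero); substituting into the one remaining equation that mentions Y1 gives: pair(branch(zero,true,zero),branch(zero,true,zero)) = V.
Bind V := pair(branch(zero,true,zero),branch(zero,true,zero)); substituting into the one remaining equation that mentions V gives: branch(Y,pair(branch(zero,true,zero),branch(zero,true,zero)),empty) = branch(pair(Y,true),X1,empty).
Decompose branch/3: branch(app(7,zero),3,zero) = S,  A = app(Y,Y),  M = branch(app(7,zero),pair(true,empty),S).
Bind S := branch(app(7,zero),3,zero); substituting into the one remaining equation that mentions S gives: M = branch(app(7,zero),pair(true,empty),branch(app(7,zero),3,zero)).
Bind A := app(Y,Y); no other remaining equation mentions A.
Bind M := branch(app(7,zero),pair(true,empty),branch(app(7,zero),3,zero)); no other remaining equation mentions M.
Decompose branch/3: Y = pair(Y,true),  pair(branch(zero,true,zero),branch(zero,true,zero)) = X1,  empty = empty.
Occurs check fails: Y occurs in pair(Y,true); the equation Y = pair(Y,true) has no finite solution.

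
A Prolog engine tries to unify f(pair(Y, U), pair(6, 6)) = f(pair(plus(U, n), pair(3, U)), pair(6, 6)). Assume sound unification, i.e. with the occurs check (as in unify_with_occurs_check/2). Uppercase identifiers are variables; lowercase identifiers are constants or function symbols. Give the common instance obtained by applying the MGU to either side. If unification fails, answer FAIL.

Decompose f/2: pair(Y, U) = pair(plus(U, n), pair(3, U)),  pair(6, 6) = pair(6, 6).
Decompose pair/2: Y = plus(U, n),  U = pair(3, U).
Bind Y := plus(U, n); no other remaining equation mentions Y.
Occurs check fails: U occurs in pair(3, U); the equation U = pair(3, U) has no finite solution.

FAIL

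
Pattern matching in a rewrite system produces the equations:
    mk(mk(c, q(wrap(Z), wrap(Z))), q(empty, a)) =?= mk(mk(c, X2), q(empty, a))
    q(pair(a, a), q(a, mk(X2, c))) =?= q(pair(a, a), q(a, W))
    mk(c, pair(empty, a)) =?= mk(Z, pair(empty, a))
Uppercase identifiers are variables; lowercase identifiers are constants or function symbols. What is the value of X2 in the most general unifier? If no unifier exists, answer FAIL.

Decompose mk/2: mk(c, q(wrap(Z), wrap(Z))) =?= mk(c, X2),  q(empty, a) =?= q(empty, a).
Decompose mk/2: c =?= c,  q(wrap(Z), wrap(Z)) =?= X2.
Delete trivial equation c =?= c.
Bind X2 := q(wrap(Z), wrap(Z)); substituting into the one remaining equation that mentions X2 gives: q(pair(a, a), q(a, mk(q(wrap(Z), wrap(Z)), c))) =?= q(pair(a, a), q(a, W)).
Delete trivial equation q(empty, a) =?= q(empty, a).
Decompose q/2: pair(a, a) =?= pair(a, a),  q(a, mk(q(wrap(Z), wrap(Z)), c)) =?= q(a, W).
Delete trivial equation pair(a, a) =?= pair(a, a).
Decompose q/2: a =?= a,  mk(q(wrap(Z), wrap(Z)), c) =?= W.
Delete trivial equation a =?= a.
Bind W := mk(q(wrap(Z), wrap(Z)), c); no other remaining equation mentions W.
Decompose mk/2: c =?= Z,  pair(empty, a) =?= pair(empty, a).
Bind Z := c; no other remaining equation mentions Z. Substituting into the earlier bindings gives X2 := q(wrap(c), wrap(c)), W := mk(q(wrap(c), wrap(c)), c).
Delete trivial equation pair(empty, a) =?= pair(empty, a).
MGU = { X2 := q(wrap(c), wrap(c)), W := mk(q(wrap(c), wrap(c)), c), Z := c }, so X2 := q(wrap(c), wrap(c)).

q(wrap(c), wrap(c))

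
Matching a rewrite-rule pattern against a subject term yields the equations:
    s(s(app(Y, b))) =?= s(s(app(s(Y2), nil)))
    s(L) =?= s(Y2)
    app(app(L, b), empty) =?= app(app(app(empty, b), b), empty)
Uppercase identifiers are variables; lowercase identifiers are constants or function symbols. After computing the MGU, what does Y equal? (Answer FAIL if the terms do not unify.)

FAIL

Decompose s/1: s(app(Y, b)) =?= s(app(s(Y2), nil)).
Decompose s/1: app(Y, b) =?= app(s(Y2), nil).
Decompose app/2: Y =?= s(Y2),  b =?= nil.
Bind Y := s(Y2); no other remaining equation mentions Y.
Clash: constants b and nil differ; no unifier exists.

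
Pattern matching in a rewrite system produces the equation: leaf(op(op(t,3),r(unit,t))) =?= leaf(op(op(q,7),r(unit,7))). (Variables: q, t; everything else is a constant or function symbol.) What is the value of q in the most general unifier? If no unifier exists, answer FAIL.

Decompose leaf/1: op(op(t,3),r(unit,t)) =?= op(op(q,7),r(unit,7)).
Decompose op/2: op(t,3) =?= op(q,7),  r(unit,t) =?= r(unit,7).
Decompose op/2: t =?= q,  3 =?= 7.
Bind t := q; substituting into the one remaining equation that mentions t gives: r(unit,q) =?= r(unit,7).
Clash: constants 3 and 7 differ; no unifier exists.

FAIL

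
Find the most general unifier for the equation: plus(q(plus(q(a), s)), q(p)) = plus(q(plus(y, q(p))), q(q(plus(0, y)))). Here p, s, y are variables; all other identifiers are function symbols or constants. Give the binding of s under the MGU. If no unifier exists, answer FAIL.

Decompose plus/2: q(plus(q(a), s)) = q(plus(y, q(p))),  q(p) = q(q(plus(0, y))).
Decompose q/1: plus(q(a), s) = plus(y, q(p)).
Decompose plus/2: q(a) = y,  s = q(p).
Bind y := q(a); substituting into the one remaining equation that mentions y gives: q(p) = q(q(plus(0, q(a)))).
Bind s := q(p); no other remaining equation mentions s.
Decompose q/1: p = q(plus(0, q(a))).
Bind p := q(plus(0, q(a))). Substituting into the earlier binding gives s := q(q(plus(0, q(a)))).
MGU = { y := q(a), s := q(q(plus(0, q(a)))), p := q(plus(0, q(a))) }, so s := q(q(plus(0, q(a)))).

q(q(plus(0, q(a))))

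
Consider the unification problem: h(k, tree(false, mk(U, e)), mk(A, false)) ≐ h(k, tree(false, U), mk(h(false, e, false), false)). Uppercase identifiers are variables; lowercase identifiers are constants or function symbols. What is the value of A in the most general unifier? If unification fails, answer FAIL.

Decompose h/3: k ≐ k,  tree(false, mk(U, e)) ≐ tree(false, U),  mk(A, false) ≐ mk(h(false, e, false), false).
Delete trivial equation k ≐ k.
Decompose tree/2: false ≐ false,  mk(U, e) ≐ U.
Delete trivial equation false ≐ false.
Occurs check fails: U occurs in mk(U, e); the equation U ≐ mk(U, e) has no finite solution.

FAIL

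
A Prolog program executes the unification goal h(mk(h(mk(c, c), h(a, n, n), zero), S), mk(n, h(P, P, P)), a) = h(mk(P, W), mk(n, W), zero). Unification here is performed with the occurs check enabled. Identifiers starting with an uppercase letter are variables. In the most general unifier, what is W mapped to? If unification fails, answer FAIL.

Decompose h/3: mk(h(mk(c, c), h(a, n, n), zero), S) = mk(P, W),  mk(n, h(P, P, P)) = mk(n, W),  a = zero.
Decompose mk/2: h(mk(c, c), h(a, n, n), zero) = P,  S = W.
Bind P := h(mk(c, c), h(a, n, n), zero); substituting into the one remaining equation that mentions P gives: mk(n, h(h(mk(c, c), h(a, n, n), zero), h(mk(c, c), h(a, n, n), zero), h(mk(c, c), h(a, n, n), zero))) = mk(n, W).
Bind S := W; no other remaining equation mentions S.
Decompose mk/2: n = n,  h(h(mk(c, c), h(a, n, n), zero), h(mk(c, c), h(a, n, n), zero), h(mk(c, c), h(a, n, n), zero)) = W.
Delete trivial equation n = n.
Bind W := h(h(mk(c, c), h(a, n, n), zero), h(mk(c, c), h(a, n, n), zero), h(mk(c, c), h(a, n, n), zero)); no other remaining equation mentions W. Substituting into the earlier binding gives S := h(h(mk(c, c), h(a, n, n), zero), h(mk(c, c), h(a, n, n), zero), h(mk(c, c), h(a, n, n), zero)).
Clash: constants a and zero differ; no unifier exists.

FAIL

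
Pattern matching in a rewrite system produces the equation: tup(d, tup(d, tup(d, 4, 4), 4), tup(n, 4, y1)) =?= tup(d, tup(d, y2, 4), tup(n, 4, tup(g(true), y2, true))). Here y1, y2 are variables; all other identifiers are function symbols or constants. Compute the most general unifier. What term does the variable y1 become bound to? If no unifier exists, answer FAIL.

tup(g(true), tup(d, 4, 4), true)

Decompose tup/3: d =?= d,  tup(d, tup(d, 4, 4), 4) =?= tup(d, y2, 4),  tup(n, 4, y1) =?= tup(n, 4, tup(g(true), y2, true)).
Delete trivial equation d =?= d.
Decompose tup/3: d =?= d,  tup(d, 4, 4) =?= y2,  4 =?= 4.
Delete trivial equation d =?= d.
Bind y2 := tup(d, 4, 4); substituting into the one remaining equation that mentions y2 gives: tup(n, 4, y1) =?= tup(n, 4, tup(g(true), tup(d, 4, 4), true)).
Delete trivial equation 4 =?= 4.
Decompose tup/3: n =?= n,  4 =?= 4,  y1 =?= tup(g(true), tup(d, 4, 4), true).
Delete trivial equation n =?= n.
Delete trivial equation 4 =?= 4.
Bind y1 := tup(g(true), tup(d, 4, 4), true).
MGU = { y2 -> tup(d, 4, 4), y1 -> tup(g(true), tup(d, 4, 4), true) }, so y1 -> tup(g(true), tup(d, 4, 4), true).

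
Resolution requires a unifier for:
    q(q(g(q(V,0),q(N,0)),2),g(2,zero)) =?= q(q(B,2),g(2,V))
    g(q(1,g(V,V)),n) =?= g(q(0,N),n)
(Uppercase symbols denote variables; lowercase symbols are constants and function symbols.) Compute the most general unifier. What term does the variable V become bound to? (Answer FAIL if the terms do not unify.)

Decompose q/2: q(g(q(V,0),q(N,0)),2) =?= q(B,2),  g(2,zero) =?= g(2,V).
Decompose q/2: g(q(V,0),q(N,0)) =?= B,  2 =?= 2.
Bind B := g(q(V,0),q(N,0)); no other remaining equation mentions B.
Delete trivial equation 2 =?= 2.
Decompose g/2: 2 =?= 2,  zero =?= V.
Delete trivial equation 2 =?= 2.
Bind V := zero; substituting into the remaining equation gives: g(q(1,g(zero,zero)),n) =?= g(q(0,N),n). Substituting into the earlier binding gives B := g(q(zero,0),q(N,0)).
Decompose g/2: q(1,g(zero,zero)) =?= q(0,N),  n =?= n.
Decompose q/2: 1 =?= 0,  g(zero,zero) =?= N.
Clash: constants 1 and 0 differ; no unifier exists.

FAIL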